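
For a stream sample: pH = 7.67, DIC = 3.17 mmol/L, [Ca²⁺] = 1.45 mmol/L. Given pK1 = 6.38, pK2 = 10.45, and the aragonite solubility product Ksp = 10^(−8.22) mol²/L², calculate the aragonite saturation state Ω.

α₂ = 1 / (1 + [H⁺]/K2 + [H⁺]²/(K1K2)) = 1 / (1 + 10^+2.78 + 10^+1.49)
   = 1 / (1 + 602.56 + 30.903) = 1/634.46 = 0.001576
[CO3²⁻] = α₂ × DIC = 0.001576 × 3.17 = 0.004996 mmol/L = 4.996 μmol/L
Ksp = 10^(−8.22) = 6.026×10^-9
Ω = [Ca²⁺][CO3²⁻]/Ksp = (1.45×10^-3)(4.996×10^-6) / 6.026×10^-9 = 1.20

Ω = 1.20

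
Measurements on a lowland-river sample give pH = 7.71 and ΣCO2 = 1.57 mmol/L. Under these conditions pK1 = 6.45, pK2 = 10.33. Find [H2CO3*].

[CO2*] = 0.0816 mmol/L

α₀ = 1 / (1 + K1/[H⁺] + K1K2/[H⁺]²) = 1 / (1 + 10^+1.26 + 10^-1.36)
   = 1 / (1 + 18.197 + 0.043652) = 1/19.241 = 0.05197
[CO2*] = α₀ × DIC = 0.05197 × 1.57 = 0.0816 mmol/L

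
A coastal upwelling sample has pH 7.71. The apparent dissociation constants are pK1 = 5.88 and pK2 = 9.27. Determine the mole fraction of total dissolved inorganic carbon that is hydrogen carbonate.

α₁ = 0.959

α₁ = 1 / (1 + [H⁺]/K1 + K2/[H⁺]) = 1 / (1 + 10^-1.83 + 10^-1.56)
   = 1 / (1 + 0.014791 + 0.027542) = 1/1.0423 = 0.9594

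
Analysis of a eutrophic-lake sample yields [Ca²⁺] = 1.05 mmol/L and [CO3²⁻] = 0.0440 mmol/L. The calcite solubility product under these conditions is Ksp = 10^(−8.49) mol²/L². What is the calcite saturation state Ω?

Ω = 14.3

Ksp = 10^(−8.49) = 3.236×10^-9
Ω = [Ca²⁺][CO3²⁻]/Ksp = (1.05×10^-3)(0.0440×10^-3) / 3.236×10^-9 = 14.3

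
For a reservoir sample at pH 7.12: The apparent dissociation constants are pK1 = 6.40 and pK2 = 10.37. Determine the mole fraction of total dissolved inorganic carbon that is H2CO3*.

α₀ = 0.160

α₀ = 1 / (1 + K1/[H⁺] + K1K2/[H⁺]²) = 1 / (1 + 10^+0.72 + 10^-2.53)
   = 1 / (1 + 5.2481 + 0.0029512) = 1/6.2510 = 0.1600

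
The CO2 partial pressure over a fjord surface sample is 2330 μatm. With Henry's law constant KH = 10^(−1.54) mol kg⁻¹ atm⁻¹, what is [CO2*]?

[CO2*] = 67.2 μmol/kg

KH = 10^(−1.54) = 2.884×10^-2 mol kg⁻¹ atm⁻¹
[CO2*] = KH · pCO2 = 2.884×10^-2 × 2330×10^-6 atm = 6.72×10^-5 mol/kg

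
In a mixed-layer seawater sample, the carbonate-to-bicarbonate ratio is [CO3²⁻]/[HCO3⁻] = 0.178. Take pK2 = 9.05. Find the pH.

From K2 = [H⁺][CO3²⁻]/[HCO3⁻]:  pH = pK2 + log₁₀([CO3²⁻]/[HCO3⁻])
log₁₀(0.178) = -0.750
pH = 9.05 + (-0.750) = 8.30

pH = 8.30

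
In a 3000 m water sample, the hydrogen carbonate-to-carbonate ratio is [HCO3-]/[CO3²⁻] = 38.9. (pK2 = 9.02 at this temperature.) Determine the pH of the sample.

From K2 = [H⁺][CO3²⁻]/[HCO3-]:  pH = pK2 − log₁₀([HCO3-]/[CO3²⁻])
log₁₀(38.9) = +1.590
pH = 9.02 − (+1.590) = 7.43

pH = 7.43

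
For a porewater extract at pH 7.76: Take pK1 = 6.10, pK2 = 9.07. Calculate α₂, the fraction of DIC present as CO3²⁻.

α₂ = 1 / (1 + [H⁺]/K2 + [H⁺]²/(K1K2)) = 1 / (1 + 10^+1.31 + 10^-0.35)
   = 1 / (1 + 20.417 + 0.44668) = 1/21.864 = 0.04574

α₂ = 0.0457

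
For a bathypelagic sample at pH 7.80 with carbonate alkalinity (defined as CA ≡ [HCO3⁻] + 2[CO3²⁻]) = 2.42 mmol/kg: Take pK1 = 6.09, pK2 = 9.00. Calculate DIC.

CA = [HCO3⁻] + 2[CO3²⁻] = (α₁ + 2α₂)·DIC
At pH 7.80: [H⁺]/K1 = 10^-1.71 = 0.019498, K2/[H⁺] = 10^-1.20 = 0.063096
α₁ = 1/(1 + 0.019498 + 0.063096) = 1/1.0826 = 0.9237; α₂ = α₁·K2/[H⁺] = 0.05828
α₁ + 2α₂ = 1.0403
DIC = CA / (α₁ + 2α₂) = 2.42 / 1.0403 = 2.33 mmol/kg

DIC = 2.33 mmol/kg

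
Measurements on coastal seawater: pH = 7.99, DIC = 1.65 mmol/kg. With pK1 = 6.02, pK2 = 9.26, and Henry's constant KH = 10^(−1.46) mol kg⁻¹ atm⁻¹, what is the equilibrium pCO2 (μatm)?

pCO2 = 479 μatm

α₀ = 1 / (1 + K1/[H⁺] + K1K2/[H⁺]²) = 1 / (1 + 10^+1.97 + 10^+0.70)
   = 1 / (1 + 93.325 + 5.0119) = 1/99.337 = 0.01007
[CO2*] = α₀ × DIC = 0.01007 × 1.65 = 0.01661 mmol/kg = 16.61 μmol/kg
pCO2 = [CO2*]/KH = 1.661×10^-5 / 3.467×10^-2 = 479 μatm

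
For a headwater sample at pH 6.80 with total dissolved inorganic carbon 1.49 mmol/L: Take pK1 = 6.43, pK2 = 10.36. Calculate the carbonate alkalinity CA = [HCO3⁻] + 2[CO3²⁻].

CA = [HCO3⁻] + 2[CO3²⁻] = (α₁ + 2α₂)·DIC
At pH 6.80: [H⁺]/K1 = 10^-0.37 = 0.42658, K2/[H⁺] = 10^-3.56 = 0.00027542
α₁ = 1/(1 + 0.42658 + 0.00027542) = 1/1.4269 = 0.7008; α₂ = α₁·K2/[H⁺] = 0.0001930
α₁ + 2α₂ = 0.7012
CA = 0.7012 × 1.49 = 1.04 mmol/L

CA = 1.04 mmol/L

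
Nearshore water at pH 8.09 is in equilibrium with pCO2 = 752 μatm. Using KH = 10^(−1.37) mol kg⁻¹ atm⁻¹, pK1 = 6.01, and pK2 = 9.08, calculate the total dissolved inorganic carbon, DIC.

DIC = 4.28 mmol/kg

[CO2*] = KH · pCO2 = 10^(−1.37) × 752×10^-6 = 3.208×10^-5 mol/kg
α₀ = 1/(1 + K1/[H⁺] + K1K2/[H⁺]²) = 1/(1 + 10^+2.08 + 10^+1.09) = 0.007489
DIC = [CO2*]/α₀ = 3.208×10^-5 / 0.007489 = 4.28 mmol/kg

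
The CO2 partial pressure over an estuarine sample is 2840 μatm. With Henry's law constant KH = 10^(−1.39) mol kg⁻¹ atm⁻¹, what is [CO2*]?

[CO2*] = 116 μmol/kg

KH = 10^(−1.39) = 4.074×10^-2 mol kg⁻¹ atm⁻¹
[CO2*] = KH · pCO2 = 4.074×10^-2 × 2840×10^-6 atm = 1.16×10^-4 mol/kg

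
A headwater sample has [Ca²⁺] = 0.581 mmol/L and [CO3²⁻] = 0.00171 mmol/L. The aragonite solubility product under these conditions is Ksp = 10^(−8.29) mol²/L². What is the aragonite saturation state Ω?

Ω = 0.194

Ksp = 10^(−8.29) = 5.129×10^-9
Ω = [Ca²⁺][CO3²⁻]/Ksp = (0.581×10^-3)(0.00171×10^-3) / 5.129×10^-9 = 0.194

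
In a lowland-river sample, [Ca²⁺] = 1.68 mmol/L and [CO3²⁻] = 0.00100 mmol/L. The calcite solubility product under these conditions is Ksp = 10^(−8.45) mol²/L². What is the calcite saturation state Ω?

Ksp = 10^(−8.45) = 3.548×10^-9
Ω = [Ca²⁺][CO3²⁻]/Ksp = (1.68×10^-3)(0.00100×10^-3) / 3.548×10^-9 = 0.473

Ω = 0.473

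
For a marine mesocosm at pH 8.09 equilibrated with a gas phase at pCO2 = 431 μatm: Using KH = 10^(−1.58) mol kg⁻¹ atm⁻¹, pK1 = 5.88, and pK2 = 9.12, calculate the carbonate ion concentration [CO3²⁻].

[CO3²⁻] = 0.172 mmol/kg

[CO2*] = KH · pCO2 = 10^(−1.58) × 431×10^-6 = 1.134×10^-5 mol/kg
α₀ = 1/(1 + K1/[H⁺] + K1K2/[H⁺]²) = 1/(1 + 10^+2.21 + 10^+1.18) = 0.005608
DIC = [CO2*]/α₀ = 1.134×10^-5 / 0.005608 = 2.021 mmol/kg
[CO3²⁻] = α₂·DIC; α₂ = 0.08488, so [CO3²⁻] = 0.08488 × 2.021 = 0.172 mmol/kg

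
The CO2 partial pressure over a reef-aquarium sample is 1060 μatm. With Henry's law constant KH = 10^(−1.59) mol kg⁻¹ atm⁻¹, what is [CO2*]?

KH = 10^(−1.59) = 2.570×10^-2 mol kg⁻¹ atm⁻¹
[CO2*] = KH · pCO2 = 2.570×10^-2 × 1060×10^-6 atm = 2.72×10^-5 mol/kg

[CO2*] = 27.2 μmol/kg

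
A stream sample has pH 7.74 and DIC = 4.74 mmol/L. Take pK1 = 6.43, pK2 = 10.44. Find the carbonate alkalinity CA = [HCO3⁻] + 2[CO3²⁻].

CA = [HCO3⁻] + 2[CO3²⁻] = (α₁ + 2α₂)·DIC
At pH 7.74: [H⁺]/K1 = 10^-1.31 = 0.048978, K2/[H⁺] = 10^-2.70 = 0.0019953
α₁ = 1/(1 + 0.048978 + 0.0019953) = 1/1.0510 = 0.9515; α₂ = α₁·K2/[H⁺] = 0.001898
α₁ + 2α₂ = 0.9553
CA = 0.9553 × 4.74 = 4.53 mmol/L

CA = 4.53 mmol/L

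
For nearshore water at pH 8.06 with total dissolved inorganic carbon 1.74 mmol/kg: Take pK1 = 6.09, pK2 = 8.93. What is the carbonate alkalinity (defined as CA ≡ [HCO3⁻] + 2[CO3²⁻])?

CA = [HCO3⁻] + 2[CO3²⁻] = (α₁ + 2α₂)·DIC
At pH 8.06: [H⁺]/K1 = 10^-1.97 = 0.010715, K2/[H⁺] = 10^-0.87 = 0.13490
α₁ = 1/(1 + 0.010715 + 0.13490) = 1/1.1456 = 0.8729; α₂ = α₁·K2/[H⁺] = 0.1178
α₁ + 2α₂ = 1.1084
CA = 1.1084 × 1.74 = 1.93 mmol/kg

CA = 1.93 mmol/kg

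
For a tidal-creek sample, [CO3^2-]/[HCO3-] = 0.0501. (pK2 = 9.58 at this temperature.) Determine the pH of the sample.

pH = 8.28

From K2 = [H⁺][CO3^2-]/[HCO3-]:  pH = pK2 + log₁₀([CO3^2-]/[HCO3-])
log₁₀(0.0501) = -1.300
pH = 9.58 + (-1.300) = 8.28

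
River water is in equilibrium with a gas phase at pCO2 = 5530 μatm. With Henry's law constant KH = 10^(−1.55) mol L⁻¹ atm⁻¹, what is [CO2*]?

KH = 10^(−1.55) = 2.818×10^-2 mol L⁻¹ atm⁻¹
[CO2*] = KH · pCO2 = 2.818×10^-2 × 5530×10^-6 atm = 1.56×10^-4 mol/L

[CO2*] = 156 μmol/L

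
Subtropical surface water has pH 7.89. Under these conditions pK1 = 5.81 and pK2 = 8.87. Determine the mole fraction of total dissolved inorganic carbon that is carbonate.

α₂ = 0.0941

α₂ = 1 / (1 + [H⁺]/K2 + [H⁺]²/(K1K2)) = 1 / (1 + 10^+0.98 + 10^-1.10)
   = 1 / (1 + 9.5499 + 0.079433) = 1/10.629 = 0.09408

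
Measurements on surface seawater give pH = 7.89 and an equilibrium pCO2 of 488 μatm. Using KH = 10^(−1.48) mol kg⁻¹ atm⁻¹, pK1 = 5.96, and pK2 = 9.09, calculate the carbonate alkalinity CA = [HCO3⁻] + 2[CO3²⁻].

[CO2*] = KH · pCO2 = 10^(−1.48) × 488×10^-6 = 1.616×10^-5 mol/kg
α₀ = 1/(1 + K1/[H⁺] + K1K2/[H⁺]²) = 1/(1 + 10^+1.93 + 10^+0.73) = 0.01093
DIC = [CO2*]/α₀ = 1.616×10^-5 / 0.01093 = 1.478 mmol/kg
CA = (α₁ + 2α₂)·DIC = (0.9304 + 2×0.05870) × 1.478 = 1.55 mmol/kg

CA = 1.55 mmol/kg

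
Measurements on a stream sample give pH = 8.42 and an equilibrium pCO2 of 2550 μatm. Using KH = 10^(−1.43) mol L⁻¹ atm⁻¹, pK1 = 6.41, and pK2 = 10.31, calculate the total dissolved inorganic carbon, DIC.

DIC = 9.91 mmol/L

[CO2*] = KH · pCO2 = 10^(−1.43) × 2550×10^-6 = 9.474×10^-5 mol/L
α₀ = 1/(1 + K1/[H⁺] + K1K2/[H⁺]²) = 1/(1 + 10^+2.01 + 10^+0.12) = 0.009556
DIC = [CO2*]/α₀ = 9.474×10^-5 / 0.009556 = 9.91 mmol/L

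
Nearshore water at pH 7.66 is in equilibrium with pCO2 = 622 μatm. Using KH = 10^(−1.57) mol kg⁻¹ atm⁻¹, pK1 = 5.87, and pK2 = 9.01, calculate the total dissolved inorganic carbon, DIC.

DIC = 1.10 mmol/kg

[CO2*] = KH · pCO2 = 10^(−1.57) × 622×10^-6 = 1.674×10^-5 mol/kg
α₀ = 1/(1 + K1/[H⁺] + K1K2/[H⁺]²) = 1/(1 + 10^+1.79 + 10^+0.44) = 0.01529
DIC = [CO2*]/α₀ = 1.674×10^-5 / 0.01529 = 1.10 mmol/kg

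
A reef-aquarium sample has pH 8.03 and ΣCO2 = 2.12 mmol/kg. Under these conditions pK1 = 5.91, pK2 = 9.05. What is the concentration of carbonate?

[CO3²⁻] = 0.184 mmol/kg

α₂ = 1 / (1 + [H⁺]/K2 + [H⁺]²/(K1K2)) = 1 / (1 + 10^+1.02 + 10^-1.10)
   = 1 / (1 + 10.471 + 0.079433) = 1/11.551 = 0.08657
[CO3²⁻] = α₂ × DIC = 0.08657 × 2.12 = 0.184 mmol/kg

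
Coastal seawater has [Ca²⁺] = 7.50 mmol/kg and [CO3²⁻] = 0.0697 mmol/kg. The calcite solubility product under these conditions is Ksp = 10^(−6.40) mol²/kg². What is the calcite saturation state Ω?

Ksp = 10^(−6.40) = 3.981×10^-7
Ω = [Ca²⁺][CO3²⁻]/Ksp = (7.50×10^-3)(0.0697×10^-3) / 3.981×10^-7 = 1.31

Ω = 1.31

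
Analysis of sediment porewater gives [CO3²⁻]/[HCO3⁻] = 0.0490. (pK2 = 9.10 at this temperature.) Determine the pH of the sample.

From K2 = [H⁺][CO3²⁻]/[HCO3⁻]:  pH = pK2 + log₁₀([CO3²⁻]/[HCO3⁻])
log₁₀(0.0490) = -1.310
pH = 9.10 + (-1.310) = 7.79

pH = 7.79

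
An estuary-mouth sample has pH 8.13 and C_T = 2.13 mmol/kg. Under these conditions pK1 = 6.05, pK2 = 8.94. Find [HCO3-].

[HCO3⁻] = 1.83 mmol/kg

α₁ = 1 / (1 + [H⁺]/K1 + K2/[H⁺]) = 1 / (1 + 10^-2.08 + 10^-0.81)
   = 1 / (1 + 0.0083176 + 0.15488) = 1/1.1632 = 0.8597
[HCO3⁻] = α₁ × DIC = 0.8597 × 2.13 = 1.83 mmol/kg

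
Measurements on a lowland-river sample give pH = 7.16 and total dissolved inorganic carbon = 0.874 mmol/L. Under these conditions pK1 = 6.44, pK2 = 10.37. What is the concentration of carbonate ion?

[CO3²⁻] = 0.452 μmol/L

α₂ = 1 / (1 + [H⁺]/K2 + [H⁺]²/(K1K2)) = 1 / (1 + 10^+3.21 + 10^+2.49)
   = 1 / (1 + 1621.8 + 309.03) = 1/1931.8 = 0.0005176
[CO3²⁻] = α₂ × DIC = 0.0005176 × 0.874 = 0.000452 mmol/L = 0.452 μmol/L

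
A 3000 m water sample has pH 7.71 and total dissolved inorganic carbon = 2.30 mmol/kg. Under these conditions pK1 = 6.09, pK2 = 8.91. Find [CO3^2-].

[CO3²⁻] = 0.133 mmol/kg

α₂ = 1 / (1 + [H⁺]/K2 + [H⁺]²/(K1K2)) = 1 / (1 + 10^+1.20 + 10^-0.42)
   = 1 / (1 + 15.849 + 0.38019) = 1/17.229 = 0.05804
[CO3²⁻] = α₂ × DIC = 0.05804 × 2.30 = 0.133 mmol/kg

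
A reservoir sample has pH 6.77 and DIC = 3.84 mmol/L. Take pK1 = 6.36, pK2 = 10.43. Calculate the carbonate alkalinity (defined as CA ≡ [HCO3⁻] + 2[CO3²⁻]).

CA = [HCO3⁻] + 2[CO3²⁻] = (α₁ + 2α₂)·DIC
At pH 6.77: [H⁺]/K1 = 10^-0.41 = 0.38905, K2/[H⁺] = 10^-3.66 = 0.00021878
α₁ = 1/(1 + 0.38905 + 0.00021878) = 1/1.3893 = 0.7198; α₂ = α₁·K2/[H⁺] = 0.0001575
α₁ + 2α₂ = 0.7201
CA = 0.7201 × 3.84 = 2.77 mmol/L

CA = 2.77 mmol/L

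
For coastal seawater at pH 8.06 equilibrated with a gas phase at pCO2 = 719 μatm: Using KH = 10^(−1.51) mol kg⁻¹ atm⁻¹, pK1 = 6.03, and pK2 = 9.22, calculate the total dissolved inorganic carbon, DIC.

[CO2*] = KH · pCO2 = 10^(−1.51) × 719×10^-6 = 2.222×10^-5 mol/kg
α₀ = 1/(1 + K1/[H⁺] + K1K2/[H⁺]²) = 1/(1 + 10^+2.03 + 10^+0.87) = 0.008653
DIC = [CO2*]/α₀ = 2.222×10^-5 / 0.008653 = 2.57 mmol/kg

DIC = 2.57 mmol/kg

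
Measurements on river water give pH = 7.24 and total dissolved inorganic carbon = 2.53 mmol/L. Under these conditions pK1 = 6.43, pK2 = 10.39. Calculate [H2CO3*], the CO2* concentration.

[CO2*] = 0.339 mmol/L

α₀ = 1 / (1 + K1/[H⁺] + K1K2/[H⁺]²) = 1 / (1 + 10^+0.81 + 10^-2.34)
   = 1 / (1 + 6.4565 + 0.0045709) = 1/7.4611 = 0.1340
[CO2*] = α₀ × DIC = 0.1340 × 2.53 = 0.339 mmol/L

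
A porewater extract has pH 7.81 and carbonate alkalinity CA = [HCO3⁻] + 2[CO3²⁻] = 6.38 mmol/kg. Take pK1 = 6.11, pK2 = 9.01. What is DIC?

DIC = 6.14 mmol/kg

CA = [HCO3⁻] + 2[CO3²⁻] = (α₁ + 2α₂)·DIC
At pH 7.81: [H⁺]/K1 = 10^-1.70 = 0.019953, K2/[H⁺] = 10^-1.20 = 0.063096
α₁ = 1/(1 + 0.019953 + 0.063096) = 1/1.0830 = 0.9233; α₂ = α₁·K2/[H⁺] = 0.05826
α₁ + 2α₂ = 1.0398
DIC = CA / (α₁ + 2α₂) = 6.38 / 1.0398 = 6.14 mmol/kg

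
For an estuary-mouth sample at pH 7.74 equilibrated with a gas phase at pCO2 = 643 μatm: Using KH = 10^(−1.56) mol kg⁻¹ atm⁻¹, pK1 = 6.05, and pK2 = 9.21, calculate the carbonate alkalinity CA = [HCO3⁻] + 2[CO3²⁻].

CA = 0.926 mmol/kg

[CO2*] = KH · pCO2 = 10^(−1.56) × 643×10^-6 = 1.771×10^-5 mol/kg
α₀ = 1/(1 + K1/[H⁺] + K1K2/[H⁺]²) = 1/(1 + 10^+1.69 + 10^+0.22) = 0.01937
DIC = [CO2*]/α₀ = 1.771×10^-5 / 0.01937 = 0.9145 mmol/kg
CA = (α₁ + 2α₂)·DIC = (0.9485 + 2×0.03214) × 0.9145 = 0.926 mmol/kg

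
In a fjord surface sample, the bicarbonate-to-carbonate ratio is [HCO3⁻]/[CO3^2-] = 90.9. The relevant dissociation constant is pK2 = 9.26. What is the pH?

pH = 7.30

From K2 = [H⁺][CO3^2-]/[HCO3⁻]:  pH = pK2 − log₁₀([HCO3⁻]/[CO3^2-])
log₁₀(90.9) = +1.959
pH = 9.26 − (+1.959) = 7.30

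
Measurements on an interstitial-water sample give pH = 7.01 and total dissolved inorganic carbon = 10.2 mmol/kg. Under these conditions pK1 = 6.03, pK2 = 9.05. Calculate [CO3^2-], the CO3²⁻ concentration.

α₂ = 1 / (1 + [H⁺]/K2 + [H⁺]²/(K1K2)) = 1 / (1 + 10^+2.04 + 10^+1.06)
   = 1 / (1 + 109.65 + 11.482) = 1/122.13 = 0.008188
[CO3²⁻] = α₂ × DIC = 0.008188 × 10.2 = 0.0835 mmol/kg

[CO3²⁻] = 0.0835 mmol/kg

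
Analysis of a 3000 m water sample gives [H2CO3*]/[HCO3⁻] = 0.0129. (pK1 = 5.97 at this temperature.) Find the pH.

From K1 = [H⁺][HCO3⁻]/[H2CO3*]:  pH = pK1 − log₁₀([H2CO3*]/[HCO3⁻])
log₁₀(0.0129) = -1.889
pH = 5.97 − (-1.889) = 7.86

pH = 7.86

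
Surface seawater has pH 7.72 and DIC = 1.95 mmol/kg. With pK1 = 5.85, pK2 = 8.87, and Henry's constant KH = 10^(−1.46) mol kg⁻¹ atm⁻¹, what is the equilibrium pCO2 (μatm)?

pCO2 = 700 μatm

α₀ = 1 / (1 + K1/[H⁺] + K1K2/[H⁺]²) = 1 / (1 + 10^+1.87 + 10^+0.72)
   = 1 / (1 + 74.131 + 5.2481) = 1/80.379 = 0.01244
[CO2*] = α₀ × DIC = 0.01244 × 1.95 = 0.02426 mmol/kg
pCO2 = [CO2*]/KH = 2.426×10^-5 / 3.467×10^-2 = 700 μatm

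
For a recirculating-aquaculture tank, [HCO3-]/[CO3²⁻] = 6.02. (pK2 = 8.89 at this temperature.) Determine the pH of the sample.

From K2 = [H⁺][CO3²⁻]/[HCO3-]:  pH = pK2 − log₁₀([HCO3-]/[CO3²⁻])
log₁₀(6.02) = +0.780
pH = 8.89 − (+0.780) = 8.11

pH = 8.11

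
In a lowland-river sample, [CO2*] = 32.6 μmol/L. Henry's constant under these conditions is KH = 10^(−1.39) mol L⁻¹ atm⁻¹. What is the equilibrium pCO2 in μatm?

pCO2 = 800 μatm

KH = 10^(−1.39) = 4.074×10^-2 mol L⁻¹ atm⁻¹
pCO2 = [CO2*]/KH = 32.6×10^-6 / 4.074×10^-2 = 8.00×10^-4 atm = 800 μatm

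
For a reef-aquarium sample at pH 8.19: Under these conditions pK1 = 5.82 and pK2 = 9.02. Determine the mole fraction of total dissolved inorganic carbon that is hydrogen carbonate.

α₁ = 0.868

α₁ = 1 / (1 + [H⁺]/K1 + K2/[H⁺]) = 1 / (1 + 10^-2.37 + 10^-0.83)
   = 1 / (1 + 0.0042658 + 0.14791) = 1/1.1522 = 0.8679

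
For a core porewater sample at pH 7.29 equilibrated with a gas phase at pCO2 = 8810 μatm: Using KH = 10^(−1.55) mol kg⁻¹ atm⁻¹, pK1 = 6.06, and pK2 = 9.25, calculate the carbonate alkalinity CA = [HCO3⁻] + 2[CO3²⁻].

CA = 4.31 mmol/kg

[CO2*] = KH · pCO2 = 10^(−1.55) × 8810×10^-6 = 2.483×10^-4 mol/kg
α₀ = 1/(1 + K1/[H⁺] + K1K2/[H⁺]²) = 1/(1 + 10^+1.23 + 10^-0.73) = 0.05504
DIC = [CO2*]/α₀ = 2.483×10^-4 / 0.05504 = 4.511 mmol/kg
CA = (α₁ + 2α₂)·DIC = (0.9347 + 2×0.01025) × 4.511 = 4.31 mmol/kg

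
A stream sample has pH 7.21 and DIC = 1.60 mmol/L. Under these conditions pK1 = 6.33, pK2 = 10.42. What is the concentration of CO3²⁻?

α₂ = 1 / (1 + [H⁺]/K2 + [H⁺]²/(K1K2)) = 1 / (1 + 10^+3.21 + 10^+2.33)
   = 1 / (1 + 1621.8 + 213.80) = 1/1836.6 = 0.0005445
[CO3²⁻] = α₂ × DIC = 0.0005445 × 1.60 = 0.000871 mmol/L = 0.871 μmol/L

[CO3²⁻] = 0.871 μmol/L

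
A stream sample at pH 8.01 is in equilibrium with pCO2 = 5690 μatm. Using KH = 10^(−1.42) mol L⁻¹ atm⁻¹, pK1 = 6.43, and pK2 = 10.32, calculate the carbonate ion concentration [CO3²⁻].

[CO3²⁻] = 0.0403 mmol/L

[CO2*] = KH · pCO2 = 10^(−1.42) × 5690×10^-6 = 2.163×10^-4 mol/L
α₀ = 1/(1 + K1/[H⁺] + K1K2/[H⁺]²) = 1/(1 + 10^+1.58 + 10^-0.73) = 0.02551
DIC = [CO2*]/α₀ = 2.163×10^-4 / 0.02551 = 8.481 mmol/L
[CO3²⁻] = α₂·DIC; α₂ = 0.004750, so [CO3²⁻] = 0.004750 × 8.481 = 0.0403 mmol/L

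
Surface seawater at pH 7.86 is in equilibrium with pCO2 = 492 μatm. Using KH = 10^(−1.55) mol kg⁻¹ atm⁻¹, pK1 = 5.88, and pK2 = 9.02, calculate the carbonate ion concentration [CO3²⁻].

[CO2*] = KH · pCO2 = 10^(−1.55) × 492×10^-6 = 1.387×10^-5 mol/kg
α₀ = 1/(1 + K1/[H⁺] + K1K2/[H⁺]²) = 1/(1 + 10^+1.98 + 10^+0.82) = 0.009699
DIC = [CO2*]/α₀ = 1.387×10^-5 / 0.009699 = 1.430 mmol/kg
[CO3²⁻] = α₂·DIC; α₂ = 0.06408, so [CO3²⁻] = 0.06408 × 1.430 = 0.0916 mmol/kg

[CO3²⁻] = 0.0916 mmol/kg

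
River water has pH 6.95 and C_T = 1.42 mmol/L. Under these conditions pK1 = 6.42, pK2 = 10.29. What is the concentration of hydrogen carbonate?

α₁ = 1 / (1 + [H⁺]/K1 + K2/[H⁺]) = 1 / (1 + 10^-0.53 + 10^-3.34)
   = 1 / (1 + 0.29512 + 0.00045709) = 1/1.2956 = 0.7719
[HCO3⁻] = α₁ × DIC = 0.7719 × 1.42 = 1.10 mmol/L

[HCO3⁻] = 1.10 mmol/L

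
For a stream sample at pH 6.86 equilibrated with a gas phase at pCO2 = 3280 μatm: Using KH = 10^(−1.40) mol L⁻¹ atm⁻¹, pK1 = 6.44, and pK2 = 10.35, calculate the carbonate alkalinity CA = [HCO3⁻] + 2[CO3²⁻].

CA = 0.344 mmol/L

[CO2*] = KH · pCO2 = 10^(−1.40) × 3280×10^-6 = 1.306×10^-4 mol/L
α₀ = 1/(1 + K1/[H⁺] + K1K2/[H⁺]²) = 1/(1 + 10^+0.42 + 10^-3.07) = 0.2754
DIC = [CO2*]/α₀ = 1.306×10^-4 / 0.2754 = 0.4741 mmol/L
CA = (α₁ + 2α₂)·DIC = (0.7244 + 2×0.0002344) × 0.4741 = 0.344 mmol/L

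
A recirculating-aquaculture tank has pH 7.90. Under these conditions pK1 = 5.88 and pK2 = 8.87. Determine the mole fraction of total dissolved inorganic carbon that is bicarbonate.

α₁ = 0.895

α₁ = 1 / (1 + [H⁺]/K1 + K2/[H⁺]) = 1 / (1 + 10^-2.02 + 10^-0.97)
   = 1 / (1 + 0.0095499 + 0.10715) = 1/1.1167 = 0.8955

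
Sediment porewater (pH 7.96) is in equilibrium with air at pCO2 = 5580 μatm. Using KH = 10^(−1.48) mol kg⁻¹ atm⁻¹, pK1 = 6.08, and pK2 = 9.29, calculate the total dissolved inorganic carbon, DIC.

DIC = 14.9 mmol/kg

[CO2*] = KH · pCO2 = 10^(−1.48) × 5580×10^-6 = 1.848×10^-4 mol/kg
α₀ = 1/(1 + K1/[H⁺] + K1K2/[H⁺]²) = 1/(1 + 10^+1.88 + 10^+0.55) = 0.01244
DIC = [CO2*]/α₀ = 1.848×10^-4 / 0.01244 = 14.9 mmol/kg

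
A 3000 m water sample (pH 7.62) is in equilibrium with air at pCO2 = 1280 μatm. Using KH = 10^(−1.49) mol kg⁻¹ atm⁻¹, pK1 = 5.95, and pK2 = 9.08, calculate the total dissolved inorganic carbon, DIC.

[CO2*] = KH · pCO2 = 10^(−1.49) × 1280×10^-6 = 4.142×10^-5 mol/kg
α₀ = 1/(1 + K1/[H⁺] + K1K2/[H⁺]²) = 1/(1 + 10^+1.67 + 10^+0.21) = 0.02024
DIC = [CO2*]/α₀ = 4.142×10^-5 / 0.02024 = 2.05 mmol/kg

DIC = 2.05 mmol/kg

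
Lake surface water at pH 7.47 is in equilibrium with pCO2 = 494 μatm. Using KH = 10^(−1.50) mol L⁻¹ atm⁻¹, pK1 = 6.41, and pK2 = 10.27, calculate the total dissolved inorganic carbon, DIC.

DIC = 0.195 mmol/L

[CO2*] = KH · pCO2 = 10^(−1.50) × 494×10^-6 = 1.562×10^-5 mol/L
α₀ = 1/(1 + K1/[H⁺] + K1K2/[H⁺]²) = 1/(1 + 10^+1.06 + 10^-1.74) = 0.08000
DIC = [CO2*]/α₀ = 1.562×10^-5 / 0.08000 = 0.195 mmol/L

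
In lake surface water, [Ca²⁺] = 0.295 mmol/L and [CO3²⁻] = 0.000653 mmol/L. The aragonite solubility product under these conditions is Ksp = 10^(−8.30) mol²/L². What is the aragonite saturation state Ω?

Ω = 0.0384

Ksp = 10^(−8.30) = 5.012×10^-9
Ω = [Ca²⁺][CO3²⁻]/Ksp = (0.295×10^-3)(0.000653×10^-3) / 5.012×10^-9 = 0.0384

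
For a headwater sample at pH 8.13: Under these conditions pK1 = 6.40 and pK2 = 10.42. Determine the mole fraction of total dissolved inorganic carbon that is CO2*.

α₀ = 1 / (1 + K1/[H⁺] + K1K2/[H⁺]²) = 1 / (1 + 10^+1.73 + 10^-0.56)
   = 1 / (1 + 53.703 + 0.27542) = 1/54.979 = 0.01819

α₀ = 0.0182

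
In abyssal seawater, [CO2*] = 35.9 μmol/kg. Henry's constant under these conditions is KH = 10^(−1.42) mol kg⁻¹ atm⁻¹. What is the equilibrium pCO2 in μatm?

pCO2 = 944 μatm

KH = 10^(−1.42) = 3.802×10^-2 mol kg⁻¹ atm⁻¹
pCO2 = [CO2*]/KH = 35.9×10^-6 / 3.802×10^-2 = 9.44×10^-4 atm = 944 μatm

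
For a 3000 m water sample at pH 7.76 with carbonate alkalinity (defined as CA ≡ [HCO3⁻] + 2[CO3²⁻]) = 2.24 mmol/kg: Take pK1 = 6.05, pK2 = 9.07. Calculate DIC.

DIC = 2.18 mmol/kg

CA = [HCO3⁻] + 2[CO3²⁻] = (α₁ + 2α₂)·DIC
At pH 7.76: [H⁺]/K1 = 10^-1.71 = 0.019498, K2/[H⁺] = 10^-1.31 = 0.048978
α₁ = 1/(1 + 0.019498 + 0.048978) = 1/1.0685 = 0.9359; α₂ = α₁·K2/[H⁺] = 0.04584
α₁ + 2α₂ = 1.0276
DIC = CA / (α₁ + 2α₂) = 2.24 / 1.0276 = 2.18 mmol/kg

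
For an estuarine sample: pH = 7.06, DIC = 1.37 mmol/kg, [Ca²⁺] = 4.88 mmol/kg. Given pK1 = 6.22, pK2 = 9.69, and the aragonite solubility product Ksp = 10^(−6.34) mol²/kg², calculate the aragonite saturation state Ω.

Ω = 0.0299

α₂ = 1 / (1 + [H⁺]/K2 + [H⁺]²/(K1K2)) = 1 / (1 + 10^+2.63 + 10^+1.79)
   = 1 / (1 + 426.58 + 61.660) = 1/489.24 = 0.002044
[CO3²⁻] = α₂ × DIC = 0.002044 × 1.37 = 0.002800 mmol/kg = 2.800 μmol/kg
Ksp = 10^(−6.34) = 4.571×10^-7
Ω = [Ca²⁺][CO3²⁻]/Ksp = (4.88×10^-3)(2.800×10^-6) / 4.571×10^-7 = 0.0299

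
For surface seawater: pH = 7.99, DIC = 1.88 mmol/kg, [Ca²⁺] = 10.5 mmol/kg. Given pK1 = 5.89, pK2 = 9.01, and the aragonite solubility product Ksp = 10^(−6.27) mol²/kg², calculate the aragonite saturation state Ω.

α₂ = 1 / (1 + [H⁺]/K2 + [H⁺]²/(K1K2)) = 1 / (1 + 10^+1.02 + 10^-1.08)
   = 1 / (1 + 10.471 + 0.083176) = 1/11.554 = 0.08655
[CO3²⁻] = α₂ × DIC = 0.08655 × 1.88 = 0.1627 mmol/kg
Ksp = 10^(−6.27) = 5.370×10^-7
Ω = [Ca²⁺][CO3²⁻]/Ksp = (10.5×10^-3)(1.627×10^-4) / 5.370×10^-7 = 3.18

Ω = 3.18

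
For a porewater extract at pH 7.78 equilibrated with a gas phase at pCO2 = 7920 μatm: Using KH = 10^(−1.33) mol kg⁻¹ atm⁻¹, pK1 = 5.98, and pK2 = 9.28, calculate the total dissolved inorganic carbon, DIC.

DIC = 24.5 mmol/kg

[CO2*] = KH · pCO2 = 10^(−1.33) × 7920×10^-6 = 3.704×10^-4 mol/kg
α₀ = 1/(1 + K1/[H⁺] + K1K2/[H⁺]²) = 1/(1 + 10^+1.80 + 10^+0.30) = 0.01513
DIC = [CO2*]/α₀ = 3.704×10^-4 / 0.01513 = 24.5 mmol/kg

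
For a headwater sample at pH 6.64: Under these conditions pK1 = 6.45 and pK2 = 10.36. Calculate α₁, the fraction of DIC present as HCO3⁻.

α₁ = 0.608

α₁ = 1 / (1 + [H⁺]/K1 + K2/[H⁺]) = 1 / (1 + 10^-0.19 + 10^-3.72)
   = 1 / (1 + 0.64565 + 0.00019055) = 1/1.6458 = 0.6076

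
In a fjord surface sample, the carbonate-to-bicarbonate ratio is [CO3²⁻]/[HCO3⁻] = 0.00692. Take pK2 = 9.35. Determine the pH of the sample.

pH = 7.19

From K2 = [H⁺][CO3²⁻]/[HCO3⁻]:  pH = pK2 + log₁₀([CO3²⁻]/[HCO3⁻])
log₁₀(0.00692) = -2.160
pH = 9.35 + (-2.160) = 7.19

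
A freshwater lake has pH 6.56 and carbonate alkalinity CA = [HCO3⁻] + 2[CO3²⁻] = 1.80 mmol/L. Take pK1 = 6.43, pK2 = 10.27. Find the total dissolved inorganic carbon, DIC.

CA = [HCO3⁻] + 2[CO3²⁻] = (α₁ + 2α₂)·DIC
At pH 6.56: [H⁺]/K1 = 10^-0.13 = 0.74131, K2/[H⁺] = 10^-3.71 = 0.00019498
α₁ = 1/(1 + 0.74131 + 0.00019498) = 1/1.7415 = 0.5742; α₂ = α₁·K2/[H⁺] = 0.0001120
α₁ + 2α₂ = 0.5744
DIC = CA / (α₁ + 2α₂) = 1.80 / 0.5744 = 3.13 mmol/L

DIC = 3.13 mmol/L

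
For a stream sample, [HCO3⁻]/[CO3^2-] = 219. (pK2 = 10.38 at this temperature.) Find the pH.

From K2 = [H⁺][CO3^2-]/[HCO3⁻]:  pH = pK2 − log₁₀([HCO3⁻]/[CO3^2-])
log₁₀(219) = +2.340
pH = 10.38 − (+2.340) = 8.04

pH = 8.04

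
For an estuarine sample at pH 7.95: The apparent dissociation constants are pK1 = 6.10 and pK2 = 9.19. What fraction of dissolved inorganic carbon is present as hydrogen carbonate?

α₁ = 1 / (1 + [H⁺]/K1 + K2/[H⁺]) = 1 / (1 + 10^-1.85 + 10^-1.24)
   = 1 / (1 + 0.014125 + 0.057544) = 1/1.0717 = 0.9331

α₁ = 0.933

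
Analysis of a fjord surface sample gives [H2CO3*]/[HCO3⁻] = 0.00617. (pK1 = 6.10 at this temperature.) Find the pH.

pH = 8.31

From K1 = [H⁺][HCO3⁻]/[H2CO3*]:  pH = pK1 − log₁₀([H2CO3*]/[HCO3⁻])
log₁₀(0.00617) = -2.210
pH = 6.10 − (-2.210) = 8.31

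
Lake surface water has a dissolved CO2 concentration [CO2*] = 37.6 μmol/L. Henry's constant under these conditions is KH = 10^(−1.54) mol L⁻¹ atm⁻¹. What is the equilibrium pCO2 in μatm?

KH = 10^(−1.54) = 2.884×10^-2 mol L⁻¹ atm⁻¹
pCO2 = [CO2*]/KH = 37.6×10^-6 / 2.884×10^-2 = 1.30×10^-3 atm = 1300 μatm

pCO2 = 1300 μatm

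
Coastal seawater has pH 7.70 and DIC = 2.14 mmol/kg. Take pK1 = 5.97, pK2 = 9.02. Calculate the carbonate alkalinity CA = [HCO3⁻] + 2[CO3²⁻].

CA = [HCO3⁻] + 2[CO3²⁻] = (α₁ + 2α₂)·DIC
At pH 7.70: [H⁺]/K1 = 10^-1.73 = 0.018621, K2/[H⁺] = 10^-1.32 = 0.047863
α₁ = 1/(1 + 0.018621 + 0.047863) = 1/1.0665 = 0.9377; α₂ = α₁·K2/[H⁺] = 0.04488
α₁ + 2α₂ = 1.0274
CA = 1.0274 × 2.14 = 2.20 mmol/kg

CA = 2.20 mmol/kg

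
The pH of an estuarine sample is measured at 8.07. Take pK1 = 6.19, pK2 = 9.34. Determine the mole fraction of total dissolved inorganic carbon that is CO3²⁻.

α₂ = 1 / (1 + [H⁺]/K2 + [H⁺]²/(K1K2)) = 1 / (1 + 10^+1.27 + 10^-0.61)
   = 1 / (1 + 18.621 + 0.24547) = 1/19.866 = 0.05034

α₂ = 0.0503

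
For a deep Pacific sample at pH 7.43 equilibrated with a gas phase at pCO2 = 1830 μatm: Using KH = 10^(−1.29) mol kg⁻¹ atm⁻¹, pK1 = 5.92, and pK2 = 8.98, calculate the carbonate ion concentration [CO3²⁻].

[CO3²⁻] = 0.0856 mmol/kg

[CO2*] = KH · pCO2 = 10^(−1.29) × 1830×10^-6 = 9.385×10^-5 mol/kg
α₀ = 1/(1 + K1/[H⁺] + K1K2/[H⁺]²) = 1/(1 + 10^+1.51 + 10^-0.04) = 0.02918
DIC = [CO2*]/α₀ = 9.385×10^-5 / 0.02918 = 3.216 mmol/kg
[CO3²⁻] = α₂·DIC; α₂ = 0.02661, so [CO3²⁻] = 0.02661 × 3.216 = 0.0856 mmol/kg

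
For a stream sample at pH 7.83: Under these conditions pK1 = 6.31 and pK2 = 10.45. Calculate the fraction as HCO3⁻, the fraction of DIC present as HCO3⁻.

α₁ = 0.968

α₁ = 1 / (1 + [H⁺]/K1 + K2/[H⁺]) = 1 / (1 + 10^-1.52 + 10^-2.62)
   = 1 / (1 + 0.030200 + 0.0023988) = 1/1.0326 = 0.9684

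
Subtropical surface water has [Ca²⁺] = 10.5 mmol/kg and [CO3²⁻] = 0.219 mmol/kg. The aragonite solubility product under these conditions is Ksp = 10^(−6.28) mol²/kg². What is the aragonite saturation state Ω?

Ω = 4.38

Ksp = 10^(−6.28) = 5.248×10^-7
Ω = [Ca²⁺][CO3²⁻]/Ksp = (10.5×10^-3)(0.219×10^-3) / 5.248×10^-7 = 4.38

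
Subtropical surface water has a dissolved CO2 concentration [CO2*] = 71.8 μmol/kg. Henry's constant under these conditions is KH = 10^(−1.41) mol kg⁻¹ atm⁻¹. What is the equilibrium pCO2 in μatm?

pCO2 = 1850 μatm

KH = 10^(−1.41) = 3.890×10^-2 mol kg⁻¹ atm⁻¹
pCO2 = [CO2*]/KH = 71.8×10^-6 / 3.890×10^-2 = 1.85×10^-3 atm = 1850 μatm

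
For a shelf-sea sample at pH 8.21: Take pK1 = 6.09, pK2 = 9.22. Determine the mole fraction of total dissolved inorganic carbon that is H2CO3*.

α₀ = 1 / (1 + K1/[H⁺] + K1K2/[H⁺]²) = 1 / (1 + 10^+2.12 + 10^+1.11)
   = 1 / (1 + 131.83 + 12.882) = 1/145.71 = 0.006863

α₀ = 0.00686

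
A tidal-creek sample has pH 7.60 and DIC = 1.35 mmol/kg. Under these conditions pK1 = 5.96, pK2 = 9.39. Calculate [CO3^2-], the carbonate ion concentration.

[CO3²⁻] = 0.0211 mmol/kg

α₂ = 1 / (1 + [H⁺]/K2 + [H⁺]²/(K1K2)) = 1 / (1 + 10^+1.79 + 10^+0.15)
   = 1 / (1 + 61.660 + 1.4125) = 1/64.072 = 0.01561
[CO3²⁻] = α₂ × DIC = 0.01561 × 1.35 = 0.0211 mmol/kg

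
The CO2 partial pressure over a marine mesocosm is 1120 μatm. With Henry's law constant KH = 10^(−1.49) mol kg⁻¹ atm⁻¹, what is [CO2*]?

KH = 10^(−1.49) = 3.236×10^-2 mol kg⁻¹ atm⁻¹
[CO2*] = KH · pCO2 = 3.236×10^-2 × 1120×10^-6 atm = 3.62×10^-5 mol/kg

[CO2*] = 36.2 μmol/kg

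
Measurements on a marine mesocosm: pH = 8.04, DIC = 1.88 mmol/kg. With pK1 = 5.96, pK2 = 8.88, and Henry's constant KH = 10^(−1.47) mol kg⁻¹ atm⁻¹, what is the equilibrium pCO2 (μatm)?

α₀ = 1 / (1 + K1/[H⁺] + K1K2/[H⁺]²) = 1 / (1 + 10^+2.08 + 10^+1.24)
   = 1 / (1 + 120.23 + 17.378) = 1/138.60 = 0.007215
[CO2*] = α₀ × DIC = 0.007215 × 1.88 = 0.01356 mmol/kg = 13.56 μmol/kg
pCO2 = [CO2*]/KH = 1.356×10^-5 / 3.388×10^-2 = 400 μatm

pCO2 = 400 μatm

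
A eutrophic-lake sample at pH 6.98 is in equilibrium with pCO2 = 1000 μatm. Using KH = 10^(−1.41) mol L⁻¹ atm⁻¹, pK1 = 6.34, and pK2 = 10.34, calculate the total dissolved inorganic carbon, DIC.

DIC = 0.209 mmol/L

[CO2*] = KH · pCO2 = 10^(−1.41) × 1000×10^-6 = 3.890×10^-5 mol/L
α₀ = 1/(1 + K1/[H⁺] + K1K2/[H⁺]²) = 1/(1 + 10^+0.64 + 10^-2.72) = 0.1863
DIC = [CO2*]/α₀ = 3.890×10^-5 / 0.1863 = 0.209 mmol/L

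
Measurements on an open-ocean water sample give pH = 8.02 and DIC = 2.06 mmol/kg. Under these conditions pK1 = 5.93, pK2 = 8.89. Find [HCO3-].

α₁ = 1 / (1 + [H⁺]/K1 + K2/[H⁺]) = 1 / (1 + 10^-2.09 + 10^-0.87)
   = 1 / (1 + 0.0081283 + 0.13490) = 1/1.1430 = 0.8749
[HCO3⁻] = α₁ × DIC = 0.8749 × 2.06 = 1.80 mmol/kg

[HCO3⁻] = 1.80 mmol/kg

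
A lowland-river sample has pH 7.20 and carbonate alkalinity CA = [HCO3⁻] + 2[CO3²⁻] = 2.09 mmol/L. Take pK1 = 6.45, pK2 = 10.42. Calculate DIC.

DIC = 2.46 mmol/L

CA = [HCO3⁻] + 2[CO3²⁻] = (α₁ + 2α₂)·DIC
At pH 7.20: [H⁺]/K1 = 10^-0.75 = 0.17783, K2/[H⁺] = 10^-3.22 = 0.00060256
α₁ = 1/(1 + 0.17783 + 0.00060256) = 1/1.1784 = 0.8486; α₂ = α₁·K2/[H⁺] = 0.0005113
α₁ + 2α₂ = 0.8496
DIC = CA / (α₁ + 2α₂) = 2.09 / 0.8496 = 2.46 mmol/L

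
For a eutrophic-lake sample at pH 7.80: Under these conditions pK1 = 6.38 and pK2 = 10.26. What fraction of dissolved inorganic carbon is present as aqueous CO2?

α₀ = 0.0365

α₀ = 1 / (1 + K1/[H⁺] + K1K2/[H⁺]²) = 1 / (1 + 10^+1.42 + 10^-1.04)
   = 1 / (1 + 26.303 + 0.091201) = 1/27.394 = 0.03650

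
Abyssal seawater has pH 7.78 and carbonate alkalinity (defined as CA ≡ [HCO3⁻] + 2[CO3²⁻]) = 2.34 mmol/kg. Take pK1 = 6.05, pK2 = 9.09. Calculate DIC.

CA = [HCO3⁻] + 2[CO3²⁻] = (α₁ + 2α₂)·DIC
At pH 7.78: [H⁺]/K1 = 10^-1.73 = 0.018621, K2/[H⁺] = 10^-1.31 = 0.048978
α₁ = 1/(1 + 0.018621 + 0.048978) = 1/1.0676 = 0.9367; α₂ = α₁·K2/[H⁺] = 0.04588
α₁ + 2α₂ = 1.0284
DIC = CA / (α₁ + 2α₂) = 2.34 / 1.0284 = 2.28 mmol/kg

DIC = 2.28 mmol/kg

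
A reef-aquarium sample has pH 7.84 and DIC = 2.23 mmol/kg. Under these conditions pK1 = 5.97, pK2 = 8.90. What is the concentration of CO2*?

α₀ = 1 / (1 + K1/[H⁺] + K1K2/[H⁺]²) = 1 / (1 + 10^+1.87 + 10^+0.81)
   = 1 / (1 + 74.131 + 6.4565) = 1/81.588 = 0.01226
[CO2*] = α₀ × DIC = 0.01226 × 2.23 = 0.0273 mmol/kg

[CO2*] = 0.0273 mmol/kg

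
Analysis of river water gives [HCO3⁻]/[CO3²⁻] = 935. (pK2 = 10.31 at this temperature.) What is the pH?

From K2 = [H⁺][CO3²⁻]/[HCO3⁻]:  pH = pK2 − log₁₀([HCO3⁻]/[CO3²⁻])
log₁₀(935) = +2.971
pH = 10.31 − (+2.971) = 7.34

pH = 7.34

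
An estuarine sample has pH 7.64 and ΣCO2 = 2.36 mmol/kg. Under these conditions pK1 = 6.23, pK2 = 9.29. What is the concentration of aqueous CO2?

[CO2*] = 0.0865 mmol/kg

α₀ = 1 / (1 + K1/[H⁺] + K1K2/[H⁺]²) = 1 / (1 + 10^+1.41 + 10^-0.24)
   = 1 / (1 + 25.704 + 0.57544) = 1/27.279 = 0.03666
[CO2*] = α₀ × DIC = 0.03666 × 2.36 = 0.0865 mmol/kg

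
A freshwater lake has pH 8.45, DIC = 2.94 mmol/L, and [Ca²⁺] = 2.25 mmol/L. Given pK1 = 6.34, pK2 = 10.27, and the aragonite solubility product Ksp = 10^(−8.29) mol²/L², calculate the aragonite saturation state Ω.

Ω = 19.1

α₂ = 1 / (1 + [H⁺]/K2 + [H⁺]²/(K1K2)) = 1 / (1 + 10^+1.82 + 10^-0.29)
   = 1 / (1 + 66.069 + 0.51286) = 1/67.582 = 0.01480
[CO3²⁻] = α₂ × DIC = 0.01480 × 2.94 = 0.04350 mmol/L
Ksp = 10^(−8.29) = 5.129×10^-9
Ω = [Ca²⁺][CO3²⁻]/Ksp = (2.25×10^-3)(4.350×10^-5) / 5.129×10^-9 = 19.1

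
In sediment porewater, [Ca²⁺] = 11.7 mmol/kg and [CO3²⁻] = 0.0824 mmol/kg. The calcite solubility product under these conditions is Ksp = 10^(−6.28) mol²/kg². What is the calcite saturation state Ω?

Ω = 1.84

Ksp = 10^(−6.28) = 5.248×10^-7
Ω = [Ca²⁺][CO3²⁻]/Ksp = (11.7×10^-3)(0.0824×10^-3) / 5.248×10^-7 = 1.84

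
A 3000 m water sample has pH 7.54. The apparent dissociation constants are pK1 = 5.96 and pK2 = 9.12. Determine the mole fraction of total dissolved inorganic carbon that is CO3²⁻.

α₂ = 1 / (1 + [H⁺]/K2 + [H⁺]²/(K1K2)) = 1 / (1 + 10^+1.58 + 10^-0.00)
   = 1 / (1 + 38.019 + 1.0000) = 1/40.019 = 0.02499

α₂ = 0.0250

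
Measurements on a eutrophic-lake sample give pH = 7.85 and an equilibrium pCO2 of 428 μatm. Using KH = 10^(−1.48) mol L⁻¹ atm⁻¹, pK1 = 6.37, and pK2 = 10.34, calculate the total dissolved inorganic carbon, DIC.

[CO2*] = KH · pCO2 = 10^(−1.48) × 428×10^-6 = 1.417×10^-5 mol/L
α₀ = 1/(1 + K1/[H⁺] + K1K2/[H⁺]²) = 1/(1 + 10^+1.48 + 10^-1.01) = 0.03195
DIC = [CO2*]/α₀ = 1.417×10^-5 / 0.03195 = 0.444 mmol/L

DIC = 0.444 mmol/L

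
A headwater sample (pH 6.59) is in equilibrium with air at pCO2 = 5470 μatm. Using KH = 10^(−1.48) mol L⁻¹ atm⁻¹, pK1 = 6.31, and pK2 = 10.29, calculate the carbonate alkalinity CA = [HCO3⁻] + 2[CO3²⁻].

[CO2*] = KH · pCO2 = 10^(−1.48) × 5470×10^-6 = 1.811×10^-4 mol/L
α₀ = 1/(1 + K1/[H⁺] + K1K2/[H⁺]²) = 1/(1 + 10^+0.28 + 10^-3.42) = 0.3441
DIC = [CO2*]/α₀ = 1.811×10^-4 / 0.3441 = 0.5263 mmol/L
CA = (α₁ + 2α₂)·DIC = (0.6557 + 2×0.0001308) × 0.5263 = 0.345 mmol/L

CA = 0.345 mmol/L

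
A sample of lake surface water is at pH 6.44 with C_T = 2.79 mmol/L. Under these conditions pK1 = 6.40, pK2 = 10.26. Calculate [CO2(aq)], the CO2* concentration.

α₀ = 1 / (1 + K1/[H⁺] + K1K2/[H⁺]²) = 1 / (1 + 10^+0.04 + 10^-3.78)
   = 1 / (1 + 1.0965 + 0.00016596) = 1/2.0966 = 0.4770
[CO2*] = α₀ × DIC = 0.4770 × 2.79 = 1.33 mmol/L

[CO2*] = 1.33 mmol/L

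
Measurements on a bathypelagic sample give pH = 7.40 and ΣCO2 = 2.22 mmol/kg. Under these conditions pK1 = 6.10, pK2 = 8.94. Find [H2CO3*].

α₀ = 1 / (1 + K1/[H⁺] + K1K2/[H⁺]²) = 1 / (1 + 10^+1.30 + 10^-0.24)
   = 1 / (1 + 19.953 + 0.57544) = 1/21.528 = 0.04645
[CO2*] = α₀ × DIC = 0.04645 × 2.22 = 0.103 mmol/kg

[CO2*] = 0.103 mmol/kg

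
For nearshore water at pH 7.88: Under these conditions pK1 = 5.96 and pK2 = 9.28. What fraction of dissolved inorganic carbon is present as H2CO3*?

α₀ = 0.0114

α₀ = 1 / (1 + K1/[H⁺] + K1K2/[H⁺]²) = 1 / (1 + 10^+1.92 + 10^+0.52)
   = 1 / (1 + 83.176 + 3.3113) = 1/87.488 = 0.01143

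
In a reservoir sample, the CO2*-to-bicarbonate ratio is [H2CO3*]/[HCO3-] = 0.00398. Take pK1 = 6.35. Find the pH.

From K1 = [H⁺][HCO3-]/[H2CO3*]:  pH = pK1 − log₁₀([H2CO3*]/[HCO3-])
log₁₀(0.00398) = -2.400
pH = 6.35 − (-2.400) = 8.75

pH = 8.75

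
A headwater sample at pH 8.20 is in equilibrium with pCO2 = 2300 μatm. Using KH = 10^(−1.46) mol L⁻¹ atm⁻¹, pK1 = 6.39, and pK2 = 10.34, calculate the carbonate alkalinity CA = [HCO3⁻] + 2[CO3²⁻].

[CO2*] = KH · pCO2 = 10^(−1.46) × 2300×10^-6 = 7.975×10^-5 mol/L
α₀ = 1/(1 + K1/[H⁺] + K1K2/[H⁺]²) = 1/(1 + 10^+1.81 + 10^-0.33) = 0.01514
DIC = [CO2*]/α₀ = 7.975×10^-5 / 0.01514 = 5.266 mmol/L
CA = (α₁ + 2α₂)·DIC = (0.9778 + 2×0.007083) × 5.266 = 5.22 mmol/L

CA = 5.22 mmol/L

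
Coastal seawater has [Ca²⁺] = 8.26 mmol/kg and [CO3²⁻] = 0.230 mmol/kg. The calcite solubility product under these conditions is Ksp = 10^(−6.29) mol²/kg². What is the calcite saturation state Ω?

Ω = 3.70

Ksp = 10^(−6.29) = 5.129×10^-7
Ω = [Ca²⁺][CO3²⁻]/Ksp = (8.26×10^-3)(0.230×10^-3) / 5.129×10^-7 = 3.70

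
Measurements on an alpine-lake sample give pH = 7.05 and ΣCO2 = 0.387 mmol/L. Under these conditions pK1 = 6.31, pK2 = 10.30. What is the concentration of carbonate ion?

[CO3²⁻] = 0.184 μmol/L

α₂ = 1 / (1 + [H⁺]/K2 + [H⁺]²/(K1K2)) = 1 / (1 + 10^+3.25 + 10^+2.51)
   = 1 / (1 + 1778.3 + 323.59) = 1/2102.9 = 0.0004755
[CO3²⁻] = α₂ × DIC = 0.0004755 × 0.387 = 0.000184 mmol/L = 0.184 μmol/L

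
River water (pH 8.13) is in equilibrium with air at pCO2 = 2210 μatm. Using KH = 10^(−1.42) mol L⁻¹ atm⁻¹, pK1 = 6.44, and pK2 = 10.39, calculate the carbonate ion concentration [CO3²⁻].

[CO2*] = KH · pCO2 = 10^(−1.42) × 2210×10^-6 = 8.402×10^-5 mol/L
α₀ = 1/(1 + K1/[H⁺] + K1K2/[H⁺]²) = 1/(1 + 10^+1.69 + 10^-0.57) = 0.01990
DIC = [CO2*]/α₀ = 8.402×10^-5 / 0.01990 = 4.222 mmol/L
[CO3²⁻] = α₂·DIC; α₂ = 0.005357, so [CO3²⁻] = 0.005357 × 4.222 = 0.0226 mmol/L

[CO3²⁻] = 0.0226 mmol/L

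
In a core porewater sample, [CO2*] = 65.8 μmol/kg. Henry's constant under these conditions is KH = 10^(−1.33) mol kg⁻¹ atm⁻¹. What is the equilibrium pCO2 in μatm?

pCO2 = 1410 μatm

KH = 10^(−1.33) = 4.677×10^-2 mol kg⁻¹ atm⁻¹
pCO2 = [CO2*]/KH = 65.8×10^-6 / 4.677×10^-2 = 1.41×10^-3 atm = 1410 μatm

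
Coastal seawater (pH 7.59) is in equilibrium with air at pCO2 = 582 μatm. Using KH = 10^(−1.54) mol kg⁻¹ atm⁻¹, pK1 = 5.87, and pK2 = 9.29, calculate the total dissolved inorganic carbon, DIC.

DIC = 0.915 mmol/kg

[CO2*] = KH · pCO2 = 10^(−1.54) × 582×10^-6 = 1.679×10^-5 mol/kg
α₀ = 1/(1 + K1/[H⁺] + K1K2/[H⁺]²) = 1/(1 + 10^+1.72 + 10^+0.02) = 0.01834
DIC = [CO2*]/α₀ = 1.679×10^-5 / 0.01834 = 0.915 mmol/kg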